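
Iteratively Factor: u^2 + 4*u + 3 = (u + 3)*(u + 1)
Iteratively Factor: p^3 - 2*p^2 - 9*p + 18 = (p - 2)*(p^2 - 9) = (p - 2)*(p + 3)*(p - 3)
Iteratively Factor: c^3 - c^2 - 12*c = (c)*(c^2 - c - 12) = c*(c - 4)*(c + 3)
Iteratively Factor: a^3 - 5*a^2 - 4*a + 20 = (a - 5)*(a^2 - 4) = (a - 5)*(a - 2)*(a + 2)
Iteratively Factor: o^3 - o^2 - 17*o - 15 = (o + 3)*(o^2 - 4*o - 5) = (o + 1)*(o + 3)*(o - 5)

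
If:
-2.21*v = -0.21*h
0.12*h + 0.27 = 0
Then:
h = -2.25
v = -0.21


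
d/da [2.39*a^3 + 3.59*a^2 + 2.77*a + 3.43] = 7.17*a^2 + 7.18*a + 2.77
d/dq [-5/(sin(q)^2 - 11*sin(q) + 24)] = 5*(2*sin(q) - 11)*cos(q)/(sin(q)^2 - 11*sin(q) + 24)^2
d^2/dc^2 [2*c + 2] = 0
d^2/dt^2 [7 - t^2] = -2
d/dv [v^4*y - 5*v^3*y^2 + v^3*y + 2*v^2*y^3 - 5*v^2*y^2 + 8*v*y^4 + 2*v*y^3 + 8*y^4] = y*(4*v^3 - 15*v^2*y + 3*v^2 + 4*v*y^2 - 10*v*y + 8*y^3 + 2*y^2)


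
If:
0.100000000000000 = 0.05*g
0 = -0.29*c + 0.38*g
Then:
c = 2.62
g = 2.00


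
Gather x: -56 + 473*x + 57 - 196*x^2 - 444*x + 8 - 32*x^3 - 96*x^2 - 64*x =-32*x^3 - 292*x^2 - 35*x + 9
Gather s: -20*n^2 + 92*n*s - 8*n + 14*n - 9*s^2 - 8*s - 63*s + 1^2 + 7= -20*n^2 + 6*n - 9*s^2 + s*(92*n - 71) + 8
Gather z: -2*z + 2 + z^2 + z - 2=z^2 - z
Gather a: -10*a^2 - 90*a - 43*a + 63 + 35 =-10*a^2 - 133*a + 98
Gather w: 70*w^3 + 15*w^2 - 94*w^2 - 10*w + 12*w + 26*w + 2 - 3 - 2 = 70*w^3 - 79*w^2 + 28*w - 3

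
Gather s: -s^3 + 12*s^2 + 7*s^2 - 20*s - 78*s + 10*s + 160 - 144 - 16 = -s^3 + 19*s^2 - 88*s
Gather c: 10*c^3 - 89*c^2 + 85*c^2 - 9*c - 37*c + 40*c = 10*c^3 - 4*c^2 - 6*c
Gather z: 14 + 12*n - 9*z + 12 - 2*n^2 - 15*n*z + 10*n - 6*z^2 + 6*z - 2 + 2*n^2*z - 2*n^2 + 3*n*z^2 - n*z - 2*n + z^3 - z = -4*n^2 + 20*n + z^3 + z^2*(3*n - 6) + z*(2*n^2 - 16*n - 4) + 24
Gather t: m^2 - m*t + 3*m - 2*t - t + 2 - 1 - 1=m^2 + 3*m + t*(-m - 3)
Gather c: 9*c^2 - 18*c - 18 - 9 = 9*c^2 - 18*c - 27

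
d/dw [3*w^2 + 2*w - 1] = 6*w + 2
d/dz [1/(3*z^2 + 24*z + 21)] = 2*(-z - 4)/(3*(z^2 + 8*z + 7)^2)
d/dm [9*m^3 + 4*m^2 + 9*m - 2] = 27*m^2 + 8*m + 9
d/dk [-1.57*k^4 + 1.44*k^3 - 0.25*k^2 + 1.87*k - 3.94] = -6.28*k^3 + 4.32*k^2 - 0.5*k + 1.87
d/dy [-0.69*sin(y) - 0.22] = -0.69*cos(y)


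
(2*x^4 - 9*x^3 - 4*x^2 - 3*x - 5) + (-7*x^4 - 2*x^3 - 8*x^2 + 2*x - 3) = -5*x^4 - 11*x^3 - 12*x^2 - x - 8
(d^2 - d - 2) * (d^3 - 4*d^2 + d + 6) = d^5 - 5*d^4 + 3*d^3 + 13*d^2 - 8*d - 12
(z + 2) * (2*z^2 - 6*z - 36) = 2*z^3 - 2*z^2 - 48*z - 72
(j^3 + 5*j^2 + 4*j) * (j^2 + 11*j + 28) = j^5 + 16*j^4 + 87*j^3 + 184*j^2 + 112*j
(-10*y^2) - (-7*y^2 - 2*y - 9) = -3*y^2 + 2*y + 9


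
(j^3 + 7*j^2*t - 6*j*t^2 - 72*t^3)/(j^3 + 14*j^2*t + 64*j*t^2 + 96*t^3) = (j - 3*t)/(j + 4*t)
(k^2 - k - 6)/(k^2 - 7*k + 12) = (k + 2)/(k - 4)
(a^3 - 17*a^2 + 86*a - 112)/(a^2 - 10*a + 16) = a - 7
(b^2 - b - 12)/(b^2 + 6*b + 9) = (b - 4)/(b + 3)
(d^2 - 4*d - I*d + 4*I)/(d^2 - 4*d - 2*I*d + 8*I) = (d - I)/(d - 2*I)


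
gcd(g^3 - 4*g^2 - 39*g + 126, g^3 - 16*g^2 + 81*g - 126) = g^2 - 10*g + 21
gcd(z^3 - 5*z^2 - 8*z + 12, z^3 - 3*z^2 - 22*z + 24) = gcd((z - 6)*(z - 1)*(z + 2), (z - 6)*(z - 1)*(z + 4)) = z^2 - 7*z + 6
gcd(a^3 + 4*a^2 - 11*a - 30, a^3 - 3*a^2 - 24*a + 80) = a + 5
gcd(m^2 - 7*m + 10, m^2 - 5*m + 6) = m - 2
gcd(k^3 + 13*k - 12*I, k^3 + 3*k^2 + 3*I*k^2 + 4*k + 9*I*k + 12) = k^2 + 3*I*k + 4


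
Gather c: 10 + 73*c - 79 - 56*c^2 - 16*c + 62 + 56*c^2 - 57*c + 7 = 0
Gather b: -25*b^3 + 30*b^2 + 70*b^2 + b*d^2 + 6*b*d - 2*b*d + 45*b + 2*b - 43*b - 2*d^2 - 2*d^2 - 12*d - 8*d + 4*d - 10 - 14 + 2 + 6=-25*b^3 + 100*b^2 + b*(d^2 + 4*d + 4) - 4*d^2 - 16*d - 16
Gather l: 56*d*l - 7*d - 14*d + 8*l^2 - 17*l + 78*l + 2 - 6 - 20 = -21*d + 8*l^2 + l*(56*d + 61) - 24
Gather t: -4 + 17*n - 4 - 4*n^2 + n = -4*n^2 + 18*n - 8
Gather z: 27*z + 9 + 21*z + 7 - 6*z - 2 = 42*z + 14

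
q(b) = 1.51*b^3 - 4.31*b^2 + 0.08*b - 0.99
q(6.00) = 170.49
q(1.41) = -5.21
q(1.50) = -5.47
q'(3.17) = 18.28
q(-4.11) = -178.96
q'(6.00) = 111.44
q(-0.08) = -1.02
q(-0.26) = -1.33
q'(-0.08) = 0.80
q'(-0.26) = 2.63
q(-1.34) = -12.47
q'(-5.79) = 201.85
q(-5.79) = -439.04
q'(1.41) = -3.07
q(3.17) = 4.05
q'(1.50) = -2.66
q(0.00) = -0.99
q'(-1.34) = 19.76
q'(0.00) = 0.08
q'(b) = 4.53*b^2 - 8.62*b + 0.08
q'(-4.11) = 112.03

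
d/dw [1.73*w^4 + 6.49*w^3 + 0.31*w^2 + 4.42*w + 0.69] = 6.92*w^3 + 19.47*w^2 + 0.62*w + 4.42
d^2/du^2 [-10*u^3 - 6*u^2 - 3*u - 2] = -60*u - 12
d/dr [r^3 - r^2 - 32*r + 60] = 3*r^2 - 2*r - 32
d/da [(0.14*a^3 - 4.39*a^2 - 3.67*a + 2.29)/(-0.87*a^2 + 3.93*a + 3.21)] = (-0.1218*a^4 + 1.1004*a^3 - 19.0974*a^2 - 24.1992*a - 20.7804)/(0.7569*a^4 - 6.8382*a^3 + 9.8595*a^2 + 25.2306*a + 10.3041)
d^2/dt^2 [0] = 0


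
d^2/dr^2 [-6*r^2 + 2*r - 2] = -12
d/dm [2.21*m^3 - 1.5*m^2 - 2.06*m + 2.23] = 6.63*m^2 - 3.0*m - 2.06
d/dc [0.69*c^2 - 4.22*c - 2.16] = 1.38*c - 4.22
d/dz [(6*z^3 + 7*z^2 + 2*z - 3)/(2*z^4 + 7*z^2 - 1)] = 2*(-6*z^6 - 14*z^5 + 15*z^4 + 12*z^3 - 16*z^2 + 14*z - 1)/(4*z^8 + 28*z^6 + 45*z^4 - 14*z^2 + 1)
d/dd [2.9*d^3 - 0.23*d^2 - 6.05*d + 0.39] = 8.7*d^2 - 0.46*d - 6.05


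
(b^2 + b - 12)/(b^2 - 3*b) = (b + 4)/b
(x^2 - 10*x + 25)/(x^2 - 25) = (x - 5)/(x + 5)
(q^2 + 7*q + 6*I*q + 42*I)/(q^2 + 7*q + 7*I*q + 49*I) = (q + 6*I)/(q + 7*I)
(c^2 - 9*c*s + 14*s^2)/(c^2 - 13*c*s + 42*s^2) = (-c + 2*s)/(-c + 6*s)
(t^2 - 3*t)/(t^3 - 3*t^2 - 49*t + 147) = t/(t^2 - 49)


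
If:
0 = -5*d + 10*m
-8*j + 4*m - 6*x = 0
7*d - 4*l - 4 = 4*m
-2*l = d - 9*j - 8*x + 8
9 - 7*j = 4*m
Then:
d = -114/5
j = 39/5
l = -59/2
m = -57/5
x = -18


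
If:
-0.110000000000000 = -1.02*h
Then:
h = 0.11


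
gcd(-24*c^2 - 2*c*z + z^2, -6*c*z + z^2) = -6*c + z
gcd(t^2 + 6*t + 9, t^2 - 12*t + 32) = 1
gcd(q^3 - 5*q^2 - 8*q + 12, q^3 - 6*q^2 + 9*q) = 1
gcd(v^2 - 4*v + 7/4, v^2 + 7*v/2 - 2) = v - 1/2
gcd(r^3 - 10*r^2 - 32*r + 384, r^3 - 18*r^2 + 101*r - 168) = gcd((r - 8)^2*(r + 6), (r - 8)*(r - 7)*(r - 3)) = r - 8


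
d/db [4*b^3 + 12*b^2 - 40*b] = 12*b^2 + 24*b - 40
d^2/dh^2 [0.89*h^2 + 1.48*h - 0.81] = 1.78000000000000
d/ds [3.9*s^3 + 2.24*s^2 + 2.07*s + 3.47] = 11.7*s^2 + 4.48*s + 2.07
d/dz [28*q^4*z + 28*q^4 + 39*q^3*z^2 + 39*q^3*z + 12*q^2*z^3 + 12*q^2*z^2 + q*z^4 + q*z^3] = q*(28*q^3 + 78*q^2*z + 39*q^2 + 36*q*z^2 + 24*q*z + 4*z^3 + 3*z^2)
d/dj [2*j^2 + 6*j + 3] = 4*j + 6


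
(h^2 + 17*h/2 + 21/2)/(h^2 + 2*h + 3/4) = 2*(h + 7)/(2*h + 1)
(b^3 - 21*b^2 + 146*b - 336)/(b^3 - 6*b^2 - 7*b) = (b^2 - 14*b + 48)/(b*(b + 1))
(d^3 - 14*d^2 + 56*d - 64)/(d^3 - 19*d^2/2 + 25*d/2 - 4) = 2*(d^2 - 6*d + 8)/(2*d^2 - 3*d + 1)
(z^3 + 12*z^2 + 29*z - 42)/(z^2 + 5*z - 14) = (z^2 + 5*z - 6)/(z - 2)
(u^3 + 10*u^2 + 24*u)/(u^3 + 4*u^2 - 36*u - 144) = u/(u - 6)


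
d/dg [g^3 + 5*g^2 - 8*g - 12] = 3*g^2 + 10*g - 8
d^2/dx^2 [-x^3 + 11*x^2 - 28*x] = 22 - 6*x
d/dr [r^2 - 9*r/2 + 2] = 2*r - 9/2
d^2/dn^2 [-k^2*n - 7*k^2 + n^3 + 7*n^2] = 6*n + 14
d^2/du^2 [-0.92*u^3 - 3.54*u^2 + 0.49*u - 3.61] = -5.52*u - 7.08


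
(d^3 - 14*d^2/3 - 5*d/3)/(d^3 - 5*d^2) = (d + 1/3)/d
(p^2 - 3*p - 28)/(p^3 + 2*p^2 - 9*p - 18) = (p^2 - 3*p - 28)/(p^3 + 2*p^2 - 9*p - 18)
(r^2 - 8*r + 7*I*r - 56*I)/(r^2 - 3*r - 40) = (r + 7*I)/(r + 5)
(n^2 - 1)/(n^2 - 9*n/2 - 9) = 2*(1 - n^2)/(-2*n^2 + 9*n + 18)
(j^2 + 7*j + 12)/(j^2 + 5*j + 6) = (j + 4)/(j + 2)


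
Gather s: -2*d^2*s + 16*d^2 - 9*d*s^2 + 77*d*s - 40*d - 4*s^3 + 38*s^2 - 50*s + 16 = 16*d^2 - 40*d - 4*s^3 + s^2*(38 - 9*d) + s*(-2*d^2 + 77*d - 50) + 16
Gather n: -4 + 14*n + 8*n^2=8*n^2 + 14*n - 4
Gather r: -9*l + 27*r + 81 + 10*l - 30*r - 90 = l - 3*r - 9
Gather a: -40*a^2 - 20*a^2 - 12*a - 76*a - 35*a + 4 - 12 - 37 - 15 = -60*a^2 - 123*a - 60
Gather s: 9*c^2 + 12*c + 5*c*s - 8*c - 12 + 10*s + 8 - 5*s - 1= 9*c^2 + 4*c + s*(5*c + 5) - 5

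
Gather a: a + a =2*a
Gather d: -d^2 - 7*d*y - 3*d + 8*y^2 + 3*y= -d^2 + d*(-7*y - 3) + 8*y^2 + 3*y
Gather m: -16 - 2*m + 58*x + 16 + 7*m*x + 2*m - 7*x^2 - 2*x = 7*m*x - 7*x^2 + 56*x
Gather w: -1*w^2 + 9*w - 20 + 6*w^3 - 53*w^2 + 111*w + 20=6*w^3 - 54*w^2 + 120*w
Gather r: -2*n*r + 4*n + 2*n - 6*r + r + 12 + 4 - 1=6*n + r*(-2*n - 5) + 15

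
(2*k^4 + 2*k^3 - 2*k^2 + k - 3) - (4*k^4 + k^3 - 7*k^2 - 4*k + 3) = -2*k^4 + k^3 + 5*k^2 + 5*k - 6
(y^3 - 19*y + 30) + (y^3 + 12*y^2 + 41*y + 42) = 2*y^3 + 12*y^2 + 22*y + 72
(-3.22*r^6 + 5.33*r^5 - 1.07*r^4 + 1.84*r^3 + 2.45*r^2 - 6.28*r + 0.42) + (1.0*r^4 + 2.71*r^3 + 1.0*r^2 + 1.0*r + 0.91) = -3.22*r^6 + 5.33*r^5 - 0.0700000000000001*r^4 + 4.55*r^3 + 3.45*r^2 - 5.28*r + 1.33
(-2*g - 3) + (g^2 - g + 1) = g^2 - 3*g - 2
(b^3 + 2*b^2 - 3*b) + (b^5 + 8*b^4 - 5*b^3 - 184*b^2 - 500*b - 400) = b^5 + 8*b^4 - 4*b^3 - 182*b^2 - 503*b - 400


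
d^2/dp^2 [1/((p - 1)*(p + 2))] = 2*((p - 1)^2 + (p - 1)*(p + 2) + (p + 2)^2)/((p - 1)^3*(p + 2)^3)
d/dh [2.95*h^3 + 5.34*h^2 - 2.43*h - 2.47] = 8.85*h^2 + 10.68*h - 2.43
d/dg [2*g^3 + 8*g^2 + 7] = 2*g*(3*g + 8)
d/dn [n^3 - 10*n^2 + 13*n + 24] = 3*n^2 - 20*n + 13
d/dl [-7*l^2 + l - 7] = 1 - 14*l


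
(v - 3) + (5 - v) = 2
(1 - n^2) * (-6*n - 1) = 6*n^3 + n^2 - 6*n - 1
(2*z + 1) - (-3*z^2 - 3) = 3*z^2 + 2*z + 4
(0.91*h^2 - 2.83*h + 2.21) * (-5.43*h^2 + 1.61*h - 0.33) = -4.9413*h^4 + 16.832*h^3 - 16.8569*h^2 + 4.492*h - 0.7293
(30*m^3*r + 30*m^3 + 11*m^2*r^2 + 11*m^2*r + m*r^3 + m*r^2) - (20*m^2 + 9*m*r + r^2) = 30*m^3*r + 30*m^3 + 11*m^2*r^2 + 11*m^2*r - 20*m^2 + m*r^3 + m*r^2 - 9*m*r - r^2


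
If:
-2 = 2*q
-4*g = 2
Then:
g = -1/2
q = -1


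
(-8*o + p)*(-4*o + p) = 32*o^2 - 12*o*p + p^2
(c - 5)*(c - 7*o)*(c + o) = c^3 - 6*c^2*o - 5*c^2 - 7*c*o^2 + 30*c*o + 35*o^2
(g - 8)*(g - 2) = g^2 - 10*g + 16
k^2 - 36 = (k - 6)*(k + 6)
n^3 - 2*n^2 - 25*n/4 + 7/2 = (n - 7/2)*(n - 1/2)*(n + 2)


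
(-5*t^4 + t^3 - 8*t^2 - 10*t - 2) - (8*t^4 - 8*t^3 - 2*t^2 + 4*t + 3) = -13*t^4 + 9*t^3 - 6*t^2 - 14*t - 5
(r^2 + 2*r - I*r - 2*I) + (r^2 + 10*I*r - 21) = 2*r^2 + 2*r + 9*I*r - 21 - 2*I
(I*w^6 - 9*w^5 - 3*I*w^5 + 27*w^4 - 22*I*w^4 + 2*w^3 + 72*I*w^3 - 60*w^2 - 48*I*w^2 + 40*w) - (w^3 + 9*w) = I*w^6 - 9*w^5 - 3*I*w^5 + 27*w^4 - 22*I*w^4 + w^3 + 72*I*w^3 - 60*w^2 - 48*I*w^2 + 31*w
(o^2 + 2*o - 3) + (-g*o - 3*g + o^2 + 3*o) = -g*o - 3*g + 2*o^2 + 5*o - 3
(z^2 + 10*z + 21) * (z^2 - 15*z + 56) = z^4 - 5*z^3 - 73*z^2 + 245*z + 1176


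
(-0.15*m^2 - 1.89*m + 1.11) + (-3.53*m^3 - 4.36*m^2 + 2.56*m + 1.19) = -3.53*m^3 - 4.51*m^2 + 0.67*m + 2.3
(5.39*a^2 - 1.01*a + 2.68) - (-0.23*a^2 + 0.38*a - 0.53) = 5.62*a^2 - 1.39*a + 3.21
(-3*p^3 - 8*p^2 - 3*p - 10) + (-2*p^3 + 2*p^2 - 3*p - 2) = -5*p^3 - 6*p^2 - 6*p - 12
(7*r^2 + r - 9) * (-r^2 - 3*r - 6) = -7*r^4 - 22*r^3 - 36*r^2 + 21*r + 54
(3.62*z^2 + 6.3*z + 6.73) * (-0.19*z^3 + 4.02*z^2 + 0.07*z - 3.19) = -0.6878*z^5 + 13.3554*z^4 + 24.3007*z^3 + 15.9478*z^2 - 19.6259*z - 21.4687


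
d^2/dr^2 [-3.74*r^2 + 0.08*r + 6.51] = -7.48000000000000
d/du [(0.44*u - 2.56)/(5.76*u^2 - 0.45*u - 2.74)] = (-2.5344*u^2 + 29.4912*u - 2.3576)/(33.1776*u^4 - 5.184*u^3 - 31.3623*u^2 + 2.466*u + 7.5076)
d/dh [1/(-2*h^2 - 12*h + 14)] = (h + 3)/(h^2 + 6*h - 7)^2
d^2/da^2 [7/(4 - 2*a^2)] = 7*(-3*a^2 - 2)/(a^2 - 2)^3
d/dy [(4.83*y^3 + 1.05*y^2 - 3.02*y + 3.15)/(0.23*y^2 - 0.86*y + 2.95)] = (1.1109*y^4 - 8.3076*y^3 + 42.5371*y^2 + 4.746*y - 6.2)/(0.0529*y^4 - 0.3956*y^3 + 2.0966*y^2 - 5.074*y + 8.7025)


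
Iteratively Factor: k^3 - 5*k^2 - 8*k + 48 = (k + 3)*(k^2 - 8*k + 16) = (k - 4)*(k + 3)*(k - 4)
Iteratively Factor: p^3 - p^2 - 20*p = (p - 5)*(p^2 + 4*p) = (p - 5)*(p + 4)*(p)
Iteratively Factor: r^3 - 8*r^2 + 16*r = (r)*(r^2 - 8*r + 16) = r*(r - 4)*(r - 4)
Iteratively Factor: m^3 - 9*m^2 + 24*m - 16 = (m - 4)*(m^2 - 5*m + 4) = (m - 4)*(m - 1)*(m - 4)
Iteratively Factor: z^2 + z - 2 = (z - 1)*(z + 2)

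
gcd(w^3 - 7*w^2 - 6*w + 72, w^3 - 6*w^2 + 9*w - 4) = w - 4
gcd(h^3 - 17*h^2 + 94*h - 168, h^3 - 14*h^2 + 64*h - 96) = h^2 - 10*h + 24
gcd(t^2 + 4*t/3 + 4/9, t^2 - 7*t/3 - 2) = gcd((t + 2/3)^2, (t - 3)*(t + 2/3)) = t + 2/3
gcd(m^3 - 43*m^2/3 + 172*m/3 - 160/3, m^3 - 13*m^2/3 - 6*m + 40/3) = m^2 - 19*m/3 + 20/3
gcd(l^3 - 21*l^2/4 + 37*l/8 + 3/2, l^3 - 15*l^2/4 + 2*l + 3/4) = l + 1/4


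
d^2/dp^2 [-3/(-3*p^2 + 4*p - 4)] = 6*(-9*p^2 + 12*p + 4*(3*p - 2)^2 - 12)/(3*p^2 - 4*p + 4)^3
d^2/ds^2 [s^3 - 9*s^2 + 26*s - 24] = 6*s - 18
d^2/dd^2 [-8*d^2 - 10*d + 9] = -16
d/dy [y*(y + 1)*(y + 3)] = 3*y^2 + 8*y + 3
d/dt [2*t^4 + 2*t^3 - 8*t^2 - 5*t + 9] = 8*t^3 + 6*t^2 - 16*t - 5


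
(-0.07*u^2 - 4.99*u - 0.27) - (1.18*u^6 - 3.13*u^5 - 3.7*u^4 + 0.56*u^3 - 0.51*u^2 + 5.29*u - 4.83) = -1.18*u^6 + 3.13*u^5 + 3.7*u^4 - 0.56*u^3 + 0.44*u^2 - 10.28*u + 4.56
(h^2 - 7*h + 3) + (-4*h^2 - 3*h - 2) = -3*h^2 - 10*h + 1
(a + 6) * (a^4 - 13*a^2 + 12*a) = a^5 + 6*a^4 - 13*a^3 - 66*a^2 + 72*a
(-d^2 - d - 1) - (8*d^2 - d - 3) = 2 - 9*d^2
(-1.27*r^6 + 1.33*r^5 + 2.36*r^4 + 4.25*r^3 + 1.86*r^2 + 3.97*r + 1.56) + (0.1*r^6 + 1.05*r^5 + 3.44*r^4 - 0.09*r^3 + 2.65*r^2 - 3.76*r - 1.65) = -1.17*r^6 + 2.38*r^5 + 5.8*r^4 + 4.16*r^3 + 4.51*r^2 + 0.21*r - 0.0899999999999999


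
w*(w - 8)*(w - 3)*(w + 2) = w^4 - 9*w^3 + 2*w^2 + 48*w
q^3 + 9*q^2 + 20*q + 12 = (q + 1)*(q + 2)*(q + 6)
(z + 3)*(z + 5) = z^2 + 8*z + 15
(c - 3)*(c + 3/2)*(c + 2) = c^3 + c^2/2 - 15*c/2 - 9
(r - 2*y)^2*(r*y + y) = r^3*y - 4*r^2*y^2 + r^2*y + 4*r*y^3 - 4*r*y^2 + 4*y^3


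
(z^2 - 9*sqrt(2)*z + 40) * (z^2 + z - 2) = z^4 - 9*sqrt(2)*z^3 + z^3 - 9*sqrt(2)*z^2 + 38*z^2 + 18*sqrt(2)*z + 40*z - 80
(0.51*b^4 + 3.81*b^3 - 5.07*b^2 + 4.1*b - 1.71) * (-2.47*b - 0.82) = -1.2597*b^5 - 9.8289*b^4 + 9.3987*b^3 - 5.9696*b^2 + 0.8617*b + 1.4022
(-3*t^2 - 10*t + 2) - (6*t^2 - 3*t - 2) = -9*t^2 - 7*t + 4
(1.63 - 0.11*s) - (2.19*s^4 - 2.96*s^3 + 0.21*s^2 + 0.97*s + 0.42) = -2.19*s^4 + 2.96*s^3 - 0.21*s^2 - 1.08*s + 1.21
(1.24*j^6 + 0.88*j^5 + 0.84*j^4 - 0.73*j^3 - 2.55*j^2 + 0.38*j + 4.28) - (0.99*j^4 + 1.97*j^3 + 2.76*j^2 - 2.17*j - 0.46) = 1.24*j^6 + 0.88*j^5 - 0.15*j^4 - 2.7*j^3 - 5.31*j^2 + 2.55*j + 4.74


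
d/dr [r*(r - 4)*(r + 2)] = 3*r^2 - 4*r - 8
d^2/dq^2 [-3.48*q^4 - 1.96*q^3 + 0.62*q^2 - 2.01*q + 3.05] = -41.76*q^2 - 11.76*q + 1.24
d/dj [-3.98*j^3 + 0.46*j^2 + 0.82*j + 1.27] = -11.94*j^2 + 0.92*j + 0.82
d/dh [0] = 0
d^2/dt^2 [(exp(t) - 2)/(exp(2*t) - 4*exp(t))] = (exp(3*t) - 4*exp(2*t) + 24*exp(t) - 32)*exp(-t)/(exp(3*t) - 12*exp(2*t) + 48*exp(t) - 64)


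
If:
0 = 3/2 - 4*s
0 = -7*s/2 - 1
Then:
No Solution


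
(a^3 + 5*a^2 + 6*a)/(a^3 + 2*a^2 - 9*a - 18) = a/(a - 3)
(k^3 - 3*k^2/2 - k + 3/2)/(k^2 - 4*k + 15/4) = 2*(k^2 - 1)/(2*k - 5)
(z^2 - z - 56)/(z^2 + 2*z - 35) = (z - 8)/(z - 5)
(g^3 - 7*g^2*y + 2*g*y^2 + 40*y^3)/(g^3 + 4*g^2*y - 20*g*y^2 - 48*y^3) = (g - 5*y)/(g + 6*y)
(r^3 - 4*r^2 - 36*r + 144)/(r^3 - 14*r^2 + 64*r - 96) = (r + 6)/(r - 4)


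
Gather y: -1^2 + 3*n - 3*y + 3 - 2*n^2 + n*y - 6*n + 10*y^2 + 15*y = -2*n^2 - 3*n + 10*y^2 + y*(n + 12) + 2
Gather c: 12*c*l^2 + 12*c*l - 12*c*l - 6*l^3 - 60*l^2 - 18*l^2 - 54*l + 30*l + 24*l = 12*c*l^2 - 6*l^3 - 78*l^2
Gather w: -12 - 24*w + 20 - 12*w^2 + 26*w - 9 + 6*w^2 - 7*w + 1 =-6*w^2 - 5*w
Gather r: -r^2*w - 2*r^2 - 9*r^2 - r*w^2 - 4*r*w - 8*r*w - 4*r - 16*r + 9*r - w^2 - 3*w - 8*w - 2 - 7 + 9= r^2*(-w - 11) + r*(-w^2 - 12*w - 11) - w^2 - 11*w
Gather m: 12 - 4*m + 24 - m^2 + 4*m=36 - m^2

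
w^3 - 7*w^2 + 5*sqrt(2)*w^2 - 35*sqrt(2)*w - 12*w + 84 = (w - 7)*(w - sqrt(2))*(w + 6*sqrt(2))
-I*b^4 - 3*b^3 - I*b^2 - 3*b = b*(b - 3*I)*(b - I)*(-I*b + 1)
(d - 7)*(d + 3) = d^2 - 4*d - 21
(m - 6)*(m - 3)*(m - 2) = m^3 - 11*m^2 + 36*m - 36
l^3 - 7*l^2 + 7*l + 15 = (l - 5)*(l - 3)*(l + 1)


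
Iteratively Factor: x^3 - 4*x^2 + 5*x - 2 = (x - 1)*(x^2 - 3*x + 2) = (x - 2)*(x - 1)*(x - 1)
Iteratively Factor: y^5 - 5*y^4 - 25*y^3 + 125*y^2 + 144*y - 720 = (y + 3)*(y^4 - 8*y^3 - y^2 + 128*y - 240) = (y - 5)*(y + 3)*(y^3 - 3*y^2 - 16*y + 48) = (y - 5)*(y + 3)*(y + 4)*(y^2 - 7*y + 12) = (y - 5)*(y - 3)*(y + 3)*(y + 4)*(y - 4)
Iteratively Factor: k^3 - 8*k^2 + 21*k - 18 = (k - 2)*(k^2 - 6*k + 9) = (k - 3)*(k - 2)*(k - 3)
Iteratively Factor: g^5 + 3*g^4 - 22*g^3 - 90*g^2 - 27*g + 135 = (g + 3)*(g^4 - 22*g^2 - 24*g + 45) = (g + 3)^2*(g^3 - 3*g^2 - 13*g + 15) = (g - 5)*(g + 3)^2*(g^2 + 2*g - 3) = (g - 5)*(g - 1)*(g + 3)^2*(g + 3)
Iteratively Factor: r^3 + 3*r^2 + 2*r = (r)*(r^2 + 3*r + 2) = r*(r + 2)*(r + 1)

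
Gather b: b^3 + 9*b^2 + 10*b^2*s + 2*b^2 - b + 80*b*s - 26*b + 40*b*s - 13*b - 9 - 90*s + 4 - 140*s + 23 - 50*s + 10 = b^3 + b^2*(10*s + 11) + b*(120*s - 40) - 280*s + 28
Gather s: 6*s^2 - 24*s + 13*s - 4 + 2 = 6*s^2 - 11*s - 2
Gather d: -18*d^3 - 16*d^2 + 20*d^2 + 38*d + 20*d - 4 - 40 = -18*d^3 + 4*d^2 + 58*d - 44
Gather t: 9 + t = t + 9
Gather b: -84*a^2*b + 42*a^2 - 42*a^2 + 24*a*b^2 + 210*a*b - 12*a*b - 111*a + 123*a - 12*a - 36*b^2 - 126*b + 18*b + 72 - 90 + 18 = b^2*(24*a - 36) + b*(-84*a^2 + 198*a - 108)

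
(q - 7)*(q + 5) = q^2 - 2*q - 35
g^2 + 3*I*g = g*(g + 3*I)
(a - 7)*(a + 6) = a^2 - a - 42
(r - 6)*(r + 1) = r^2 - 5*r - 6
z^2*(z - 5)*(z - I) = z^4 - 5*z^3 - I*z^3 + 5*I*z^2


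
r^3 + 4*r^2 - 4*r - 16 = (r - 2)*(r + 2)*(r + 4)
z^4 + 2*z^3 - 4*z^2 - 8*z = z*(z - 2)*(z + 2)^2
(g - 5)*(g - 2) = g^2 - 7*g + 10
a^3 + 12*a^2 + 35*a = a*(a + 5)*(a + 7)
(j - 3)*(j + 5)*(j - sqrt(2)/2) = j^3 - sqrt(2)*j^2/2 + 2*j^2 - 15*j - sqrt(2)*j + 15*sqrt(2)/2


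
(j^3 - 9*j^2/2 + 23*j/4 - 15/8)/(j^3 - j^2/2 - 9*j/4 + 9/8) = (2*j - 5)/(2*j + 3)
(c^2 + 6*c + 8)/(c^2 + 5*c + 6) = (c + 4)/(c + 3)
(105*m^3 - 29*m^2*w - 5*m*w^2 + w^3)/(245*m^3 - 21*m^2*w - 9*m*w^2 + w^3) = (-3*m + w)/(-7*m + w)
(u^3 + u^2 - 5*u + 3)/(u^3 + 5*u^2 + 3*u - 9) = (u - 1)/(u + 3)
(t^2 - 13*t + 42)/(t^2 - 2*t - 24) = (t - 7)/(t + 4)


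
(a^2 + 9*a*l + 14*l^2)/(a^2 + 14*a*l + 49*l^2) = (a + 2*l)/(a + 7*l)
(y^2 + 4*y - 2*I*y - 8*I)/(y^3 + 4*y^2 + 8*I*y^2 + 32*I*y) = (y - 2*I)/(y*(y + 8*I))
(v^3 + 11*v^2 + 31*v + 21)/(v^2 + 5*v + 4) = (v^2 + 10*v + 21)/(v + 4)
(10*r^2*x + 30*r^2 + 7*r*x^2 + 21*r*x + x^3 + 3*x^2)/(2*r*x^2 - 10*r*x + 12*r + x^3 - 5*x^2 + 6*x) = (5*r*x + 15*r + x^2 + 3*x)/(x^2 - 5*x + 6)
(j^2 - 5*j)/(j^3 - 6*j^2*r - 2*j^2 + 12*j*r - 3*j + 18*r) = j*(j - 5)/(j^3 - 6*j^2*r - 2*j^2 + 12*j*r - 3*j + 18*r)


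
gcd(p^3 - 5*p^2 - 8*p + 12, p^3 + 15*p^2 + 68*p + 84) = p + 2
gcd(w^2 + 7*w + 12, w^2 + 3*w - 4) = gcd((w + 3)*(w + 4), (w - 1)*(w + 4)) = w + 4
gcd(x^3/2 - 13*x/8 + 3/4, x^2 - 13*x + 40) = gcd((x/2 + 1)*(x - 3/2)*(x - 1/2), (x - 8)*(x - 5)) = 1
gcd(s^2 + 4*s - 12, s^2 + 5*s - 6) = s + 6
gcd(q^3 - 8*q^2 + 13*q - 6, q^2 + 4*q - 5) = q - 1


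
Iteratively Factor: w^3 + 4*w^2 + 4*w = (w + 2)*(w^2 + 2*w) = (w + 2)^2*(w)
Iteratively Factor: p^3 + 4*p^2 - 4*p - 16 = (p - 2)*(p^2 + 6*p + 8) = (p - 2)*(p + 4)*(p + 2)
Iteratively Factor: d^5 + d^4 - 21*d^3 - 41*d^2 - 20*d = (d + 4)*(d^4 - 3*d^3 - 9*d^2 - 5*d) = (d + 1)*(d + 4)*(d^3 - 4*d^2 - 5*d) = (d - 5)*(d + 1)*(d + 4)*(d^2 + d) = (d - 5)*(d + 1)^2*(d + 4)*(d)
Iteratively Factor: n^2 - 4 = (n + 2)*(n - 2)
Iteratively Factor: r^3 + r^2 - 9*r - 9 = (r - 3)*(r^2 + 4*r + 3) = (r - 3)*(r + 1)*(r + 3)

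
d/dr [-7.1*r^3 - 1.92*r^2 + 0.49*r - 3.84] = -21.3*r^2 - 3.84*r + 0.49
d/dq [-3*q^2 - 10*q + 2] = -6*q - 10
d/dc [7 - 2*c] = -2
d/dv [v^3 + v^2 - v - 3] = 3*v^2 + 2*v - 1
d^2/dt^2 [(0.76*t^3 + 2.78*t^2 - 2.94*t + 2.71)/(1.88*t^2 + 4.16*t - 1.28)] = (-34.30368*t^3 + 73.327008*t^2 + 92.188416*t + 84.63872)/(6.644672*t^6 + 44.109312*t^5 + 84.031488*t^4 + 11.927552*t^3 - 57.212928*t^2 + 20.447232*t - 2.097152)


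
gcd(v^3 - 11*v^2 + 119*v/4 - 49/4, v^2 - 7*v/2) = v - 7/2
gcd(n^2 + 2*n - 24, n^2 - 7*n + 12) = n - 4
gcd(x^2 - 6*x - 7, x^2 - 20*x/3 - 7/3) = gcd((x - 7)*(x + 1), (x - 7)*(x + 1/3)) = x - 7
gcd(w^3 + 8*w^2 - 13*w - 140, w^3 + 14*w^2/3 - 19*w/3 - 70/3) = w + 5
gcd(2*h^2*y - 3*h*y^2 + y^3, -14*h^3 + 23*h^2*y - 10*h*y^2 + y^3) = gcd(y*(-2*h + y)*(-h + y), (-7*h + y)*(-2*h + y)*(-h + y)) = 2*h^2 - 3*h*y + y^2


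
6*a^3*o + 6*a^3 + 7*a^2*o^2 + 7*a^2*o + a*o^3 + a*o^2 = (a + o)*(6*a + o)*(a*o + a)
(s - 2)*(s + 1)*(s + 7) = s^3 + 6*s^2 - 9*s - 14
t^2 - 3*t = t*(t - 3)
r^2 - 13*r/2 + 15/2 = (r - 5)*(r - 3/2)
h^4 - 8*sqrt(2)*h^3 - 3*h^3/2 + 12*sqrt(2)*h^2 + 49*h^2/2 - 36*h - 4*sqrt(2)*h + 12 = (h - 1)*(h - 1/2)*(h - 6*sqrt(2))*(h - 2*sqrt(2))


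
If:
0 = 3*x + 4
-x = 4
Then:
No Solution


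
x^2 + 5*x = x*(x + 5)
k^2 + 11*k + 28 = (k + 4)*(k + 7)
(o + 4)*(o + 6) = o^2 + 10*o + 24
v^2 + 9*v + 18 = (v + 3)*(v + 6)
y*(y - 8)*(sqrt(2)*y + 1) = sqrt(2)*y^3 - 8*sqrt(2)*y^2 + y^2 - 8*y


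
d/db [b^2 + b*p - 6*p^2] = 2*b + p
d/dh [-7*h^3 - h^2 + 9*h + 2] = -21*h^2 - 2*h + 9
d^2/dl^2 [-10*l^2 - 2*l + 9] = -20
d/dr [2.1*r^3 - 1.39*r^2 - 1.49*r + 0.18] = 6.3*r^2 - 2.78*r - 1.49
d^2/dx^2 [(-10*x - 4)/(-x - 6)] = -112/(x + 6)^3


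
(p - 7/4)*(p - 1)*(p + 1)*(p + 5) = p^4 + 13*p^3/4 - 39*p^2/4 - 13*p/4 + 35/4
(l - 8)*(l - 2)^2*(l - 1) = l^4 - 13*l^3 + 48*l^2 - 68*l + 32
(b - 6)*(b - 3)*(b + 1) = b^3 - 8*b^2 + 9*b + 18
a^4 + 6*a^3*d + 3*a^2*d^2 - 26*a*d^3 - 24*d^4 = (a - 2*d)*(a + d)*(a + 3*d)*(a + 4*d)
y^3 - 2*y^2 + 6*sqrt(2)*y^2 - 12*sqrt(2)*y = y*(y - 2)*(y + 6*sqrt(2))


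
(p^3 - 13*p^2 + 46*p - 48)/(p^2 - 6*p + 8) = (p^2 - 11*p + 24)/(p - 4)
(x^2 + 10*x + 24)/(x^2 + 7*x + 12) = (x + 6)/(x + 3)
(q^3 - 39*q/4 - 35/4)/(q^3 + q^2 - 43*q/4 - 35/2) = (q + 1)/(q + 2)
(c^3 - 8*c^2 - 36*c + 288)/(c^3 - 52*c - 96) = (c - 6)/(c + 2)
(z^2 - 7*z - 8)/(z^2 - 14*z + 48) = (z + 1)/(z - 6)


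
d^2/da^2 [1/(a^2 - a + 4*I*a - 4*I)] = 2*(-a^2 + a - 4*I*a + (2*a - 1 + 4*I)^2 + 4*I)/(a^2 - a + 4*I*a - 4*I)^3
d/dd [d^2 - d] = 2*d - 1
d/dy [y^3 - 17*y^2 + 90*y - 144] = 3*y^2 - 34*y + 90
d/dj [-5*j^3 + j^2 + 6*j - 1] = -15*j^2 + 2*j + 6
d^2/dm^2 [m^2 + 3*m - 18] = 2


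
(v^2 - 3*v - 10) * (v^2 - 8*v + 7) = v^4 - 11*v^3 + 21*v^2 + 59*v - 70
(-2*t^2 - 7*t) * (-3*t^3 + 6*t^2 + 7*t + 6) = 6*t^5 + 9*t^4 - 56*t^3 - 61*t^2 - 42*t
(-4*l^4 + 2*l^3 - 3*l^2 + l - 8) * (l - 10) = -4*l^5 + 42*l^4 - 23*l^3 + 31*l^2 - 18*l + 80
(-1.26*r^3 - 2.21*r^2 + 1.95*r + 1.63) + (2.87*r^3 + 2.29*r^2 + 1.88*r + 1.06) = 1.61*r^3 + 0.0800000000000001*r^2 + 3.83*r + 2.69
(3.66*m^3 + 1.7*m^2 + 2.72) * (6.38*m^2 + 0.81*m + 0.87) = 23.3508*m^5 + 13.8106*m^4 + 4.5612*m^3 + 18.8326*m^2 + 2.2032*m + 2.3664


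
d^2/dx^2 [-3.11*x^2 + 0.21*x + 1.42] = -6.22000000000000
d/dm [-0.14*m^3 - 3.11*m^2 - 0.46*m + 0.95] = -0.42*m^2 - 6.22*m - 0.46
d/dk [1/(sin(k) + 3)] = -cos(k)/(sin(k) + 3)^2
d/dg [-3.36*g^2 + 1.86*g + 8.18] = 1.86 - 6.72*g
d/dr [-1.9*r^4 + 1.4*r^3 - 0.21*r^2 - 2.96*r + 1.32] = -7.6*r^3 + 4.2*r^2 - 0.42*r - 2.96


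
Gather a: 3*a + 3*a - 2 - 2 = 6*a - 4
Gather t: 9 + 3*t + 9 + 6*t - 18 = 9*t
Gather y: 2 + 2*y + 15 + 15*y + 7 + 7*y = 24*y + 24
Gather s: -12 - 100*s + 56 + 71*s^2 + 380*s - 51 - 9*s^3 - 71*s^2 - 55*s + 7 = -9*s^3 + 225*s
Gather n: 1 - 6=-5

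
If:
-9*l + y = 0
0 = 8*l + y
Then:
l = 0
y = 0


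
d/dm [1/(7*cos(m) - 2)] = 7*sin(m)/(7*cos(m) - 2)^2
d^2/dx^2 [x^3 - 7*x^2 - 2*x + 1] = 6*x - 14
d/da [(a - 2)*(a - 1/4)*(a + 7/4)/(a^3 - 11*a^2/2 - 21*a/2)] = (-160*a^4 - 452*a^3 - 521*a^2 + 308*a + 294)/(8*a^2*(4*a^4 - 44*a^3 + 37*a^2 + 462*a + 441))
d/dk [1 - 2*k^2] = -4*k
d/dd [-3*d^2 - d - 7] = -6*d - 1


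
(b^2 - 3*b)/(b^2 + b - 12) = b/(b + 4)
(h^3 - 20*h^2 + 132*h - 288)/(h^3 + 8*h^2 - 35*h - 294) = (h^2 - 14*h + 48)/(h^2 + 14*h + 49)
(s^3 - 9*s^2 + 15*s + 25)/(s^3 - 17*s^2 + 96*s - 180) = (s^2 - 4*s - 5)/(s^2 - 12*s + 36)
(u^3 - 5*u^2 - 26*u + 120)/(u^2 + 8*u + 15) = (u^2 - 10*u + 24)/(u + 3)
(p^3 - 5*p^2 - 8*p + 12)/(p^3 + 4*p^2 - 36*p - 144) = (p^2 + p - 2)/(p^2 + 10*p + 24)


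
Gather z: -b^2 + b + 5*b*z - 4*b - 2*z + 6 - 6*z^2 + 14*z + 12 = -b^2 - 3*b - 6*z^2 + z*(5*b + 12) + 18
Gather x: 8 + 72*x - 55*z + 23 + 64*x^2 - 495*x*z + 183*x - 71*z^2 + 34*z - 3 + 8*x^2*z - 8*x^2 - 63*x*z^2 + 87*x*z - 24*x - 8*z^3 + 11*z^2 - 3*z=x^2*(8*z + 56) + x*(-63*z^2 - 408*z + 231) - 8*z^3 - 60*z^2 - 24*z + 28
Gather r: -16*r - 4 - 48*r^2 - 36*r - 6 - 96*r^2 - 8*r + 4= -144*r^2 - 60*r - 6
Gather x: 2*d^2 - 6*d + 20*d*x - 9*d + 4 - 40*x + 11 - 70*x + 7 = 2*d^2 - 15*d + x*(20*d - 110) + 22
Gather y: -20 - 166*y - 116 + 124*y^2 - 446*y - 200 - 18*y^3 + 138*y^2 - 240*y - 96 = -18*y^3 + 262*y^2 - 852*y - 432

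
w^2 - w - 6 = (w - 3)*(w + 2)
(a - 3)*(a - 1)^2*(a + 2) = a^4 - 3*a^3 - 3*a^2 + 11*a - 6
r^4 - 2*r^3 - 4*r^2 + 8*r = r*(r - 2)^2*(r + 2)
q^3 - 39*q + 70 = (q - 5)*(q - 2)*(q + 7)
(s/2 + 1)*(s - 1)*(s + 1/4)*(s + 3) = s^4/2 + 17*s^3/8 + s^2 - 23*s/8 - 3/4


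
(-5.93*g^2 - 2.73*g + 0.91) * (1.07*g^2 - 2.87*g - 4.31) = -6.3451*g^4 + 14.098*g^3 + 34.3671*g^2 + 9.1546*g - 3.9221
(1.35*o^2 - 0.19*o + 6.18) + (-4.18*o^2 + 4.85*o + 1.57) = -2.83*o^2 + 4.66*o + 7.75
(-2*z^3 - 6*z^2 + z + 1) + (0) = -2*z^3 - 6*z^2 + z + 1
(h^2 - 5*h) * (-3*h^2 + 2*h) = -3*h^4 + 17*h^3 - 10*h^2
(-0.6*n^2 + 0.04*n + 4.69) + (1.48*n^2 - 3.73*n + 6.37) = 0.88*n^2 - 3.69*n + 11.06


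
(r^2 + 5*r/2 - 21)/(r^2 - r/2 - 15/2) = (-2*r^2 - 5*r + 42)/(-2*r^2 + r + 15)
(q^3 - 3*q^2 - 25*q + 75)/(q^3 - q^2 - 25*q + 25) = (q - 3)/(q - 1)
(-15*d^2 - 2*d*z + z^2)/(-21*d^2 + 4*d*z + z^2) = (-15*d^2 - 2*d*z + z^2)/(-21*d^2 + 4*d*z + z^2)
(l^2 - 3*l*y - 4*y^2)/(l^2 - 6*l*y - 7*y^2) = (-l + 4*y)/(-l + 7*y)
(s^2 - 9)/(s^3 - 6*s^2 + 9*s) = (s + 3)/(s*(s - 3))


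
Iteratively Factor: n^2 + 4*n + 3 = (n + 3)*(n + 1)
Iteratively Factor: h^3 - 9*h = (h - 3)*(h^2 + 3*h) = (h - 3)*(h + 3)*(h)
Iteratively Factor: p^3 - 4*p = (p + 2)*(p^2 - 2*p) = (p - 2)*(p + 2)*(p)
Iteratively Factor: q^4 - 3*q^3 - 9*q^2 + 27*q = (q)*(q^3 - 3*q^2 - 9*q + 27) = q*(q - 3)*(q^2 - 9) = q*(q - 3)^2*(q + 3)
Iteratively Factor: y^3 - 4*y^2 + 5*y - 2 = (y - 1)*(y^2 - 3*y + 2) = (y - 1)^2*(y - 2)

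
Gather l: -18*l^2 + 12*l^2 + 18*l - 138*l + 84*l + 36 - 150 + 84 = -6*l^2 - 36*l - 30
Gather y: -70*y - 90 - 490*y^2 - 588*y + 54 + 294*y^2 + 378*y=-196*y^2 - 280*y - 36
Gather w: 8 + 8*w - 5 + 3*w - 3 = 11*w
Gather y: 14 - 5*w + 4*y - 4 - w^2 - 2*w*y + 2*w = -w^2 - 3*w + y*(4 - 2*w) + 10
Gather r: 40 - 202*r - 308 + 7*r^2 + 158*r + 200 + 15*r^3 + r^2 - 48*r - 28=15*r^3 + 8*r^2 - 92*r - 96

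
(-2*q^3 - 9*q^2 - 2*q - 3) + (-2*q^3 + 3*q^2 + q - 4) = -4*q^3 - 6*q^2 - q - 7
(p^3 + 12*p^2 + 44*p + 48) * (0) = 0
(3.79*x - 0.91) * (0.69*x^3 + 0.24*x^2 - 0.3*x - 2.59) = 2.6151*x^4 + 0.2817*x^3 - 1.3554*x^2 - 9.5431*x + 2.3569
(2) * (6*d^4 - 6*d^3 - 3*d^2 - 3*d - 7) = 12*d^4 - 12*d^3 - 6*d^2 - 6*d - 14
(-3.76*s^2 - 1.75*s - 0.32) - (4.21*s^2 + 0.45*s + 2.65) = -7.97*s^2 - 2.2*s - 2.97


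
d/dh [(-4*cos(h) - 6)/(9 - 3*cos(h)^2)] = 4*(cos(h)^2 + 3*cos(h) + 3)*sin(h)/(3*(cos(h)^2 - 3)^2)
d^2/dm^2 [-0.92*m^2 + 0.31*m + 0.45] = -1.84000000000000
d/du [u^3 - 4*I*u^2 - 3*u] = 3*u^2 - 8*I*u - 3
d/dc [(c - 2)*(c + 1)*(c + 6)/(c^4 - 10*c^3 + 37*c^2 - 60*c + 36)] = (-c^3 - 17*c^2 + 8*c + 84)/(c^5 - 13*c^4 + 67*c^3 - 171*c^2 + 216*c - 108)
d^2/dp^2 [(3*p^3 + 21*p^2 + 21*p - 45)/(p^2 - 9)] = 96/(p^3 - 9*p^2 + 27*p - 27)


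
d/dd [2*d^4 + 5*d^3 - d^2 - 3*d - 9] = 8*d^3 + 15*d^2 - 2*d - 3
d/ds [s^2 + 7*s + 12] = 2*s + 7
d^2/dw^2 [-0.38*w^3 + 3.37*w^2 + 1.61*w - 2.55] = 6.74 - 2.28*w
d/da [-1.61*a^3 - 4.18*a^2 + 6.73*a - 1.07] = -4.83*a^2 - 8.36*a + 6.73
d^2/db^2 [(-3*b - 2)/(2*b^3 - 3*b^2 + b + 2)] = 2*(-(3*b + 2)*(6*b^2 - 6*b + 1)^2 + 3*(6*b^2 - 6*b + (2*b - 1)*(3*b + 2) + 1)*(2*b^3 - 3*b^2 + b + 2))/(2*b^3 - 3*b^2 + b + 2)^3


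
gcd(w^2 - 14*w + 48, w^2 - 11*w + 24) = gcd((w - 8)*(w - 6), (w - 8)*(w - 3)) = w - 8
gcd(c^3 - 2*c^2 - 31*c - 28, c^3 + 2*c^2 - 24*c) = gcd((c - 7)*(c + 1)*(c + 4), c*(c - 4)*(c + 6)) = 1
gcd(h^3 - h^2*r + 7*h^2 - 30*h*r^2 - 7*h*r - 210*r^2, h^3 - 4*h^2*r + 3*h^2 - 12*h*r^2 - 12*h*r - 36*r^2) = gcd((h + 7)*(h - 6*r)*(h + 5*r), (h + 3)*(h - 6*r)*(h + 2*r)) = -h + 6*r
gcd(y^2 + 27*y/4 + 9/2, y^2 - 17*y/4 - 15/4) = y + 3/4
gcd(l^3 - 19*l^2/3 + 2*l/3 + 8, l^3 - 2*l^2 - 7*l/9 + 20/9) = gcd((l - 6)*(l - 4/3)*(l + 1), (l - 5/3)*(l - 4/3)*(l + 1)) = l^2 - l/3 - 4/3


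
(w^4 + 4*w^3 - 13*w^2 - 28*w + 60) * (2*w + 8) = 2*w^5 + 16*w^4 + 6*w^3 - 160*w^2 - 104*w + 480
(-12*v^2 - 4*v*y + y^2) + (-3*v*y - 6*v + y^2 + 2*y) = -12*v^2 - 7*v*y - 6*v + 2*y^2 + 2*y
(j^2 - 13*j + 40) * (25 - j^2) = -j^4 + 13*j^3 - 15*j^2 - 325*j + 1000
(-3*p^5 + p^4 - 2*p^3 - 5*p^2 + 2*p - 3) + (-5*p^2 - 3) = -3*p^5 + p^4 - 2*p^3 - 10*p^2 + 2*p - 6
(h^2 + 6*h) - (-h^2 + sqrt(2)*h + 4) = 2*h^2 - sqrt(2)*h + 6*h - 4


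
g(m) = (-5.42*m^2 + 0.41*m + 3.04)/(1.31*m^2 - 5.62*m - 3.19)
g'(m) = (0.41 - 10.84*m)/(1.31*m^2 - 5.62*m - 3.19) + (5.62 - 2.62*m)*(-5.42*m^2 + 0.41*m + 3.04)/(1.31*m^2 - 5.62*m - 3.19)^2 = (29.9233*m^2 + 26.6148*m + 15.7769)/(1.7161*m^4 - 14.7244*m^3 + 23.2266*m^2 + 35.8556*m + 10.1761)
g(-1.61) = -1.26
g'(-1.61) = 0.59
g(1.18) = 0.50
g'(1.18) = 1.39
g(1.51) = 1.00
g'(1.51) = 1.64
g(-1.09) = -0.86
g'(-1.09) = 1.11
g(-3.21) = -1.91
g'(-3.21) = 0.30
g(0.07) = -0.85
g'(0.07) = 1.39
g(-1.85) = -1.39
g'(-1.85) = 0.50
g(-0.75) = -0.18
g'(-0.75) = 4.07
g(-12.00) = -3.09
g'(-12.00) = 0.06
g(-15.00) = -3.25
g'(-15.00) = 0.04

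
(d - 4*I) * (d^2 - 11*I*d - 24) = d^3 - 15*I*d^2 - 68*d + 96*I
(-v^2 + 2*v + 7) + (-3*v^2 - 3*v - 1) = -4*v^2 - v + 6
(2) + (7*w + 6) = 7*w + 8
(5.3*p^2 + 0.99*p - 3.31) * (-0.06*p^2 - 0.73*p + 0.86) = -0.318*p^4 - 3.9284*p^3 + 4.0339*p^2 + 3.2677*p - 2.8466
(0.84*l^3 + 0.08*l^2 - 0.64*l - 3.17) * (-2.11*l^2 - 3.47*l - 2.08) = -1.7724*l^5 - 3.0836*l^4 - 0.6744*l^3 + 8.7431*l^2 + 12.3311*l + 6.5936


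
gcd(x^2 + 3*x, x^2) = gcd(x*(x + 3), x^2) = x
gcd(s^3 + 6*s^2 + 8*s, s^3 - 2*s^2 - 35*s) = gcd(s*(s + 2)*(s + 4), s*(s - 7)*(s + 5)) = s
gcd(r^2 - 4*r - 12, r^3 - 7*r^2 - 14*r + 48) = 1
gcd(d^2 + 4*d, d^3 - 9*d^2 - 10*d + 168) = d + 4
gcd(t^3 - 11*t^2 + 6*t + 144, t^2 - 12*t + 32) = t - 8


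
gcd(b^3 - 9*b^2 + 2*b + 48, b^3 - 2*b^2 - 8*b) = b + 2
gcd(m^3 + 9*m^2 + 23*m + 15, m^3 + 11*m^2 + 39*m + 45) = m^2 + 8*m + 15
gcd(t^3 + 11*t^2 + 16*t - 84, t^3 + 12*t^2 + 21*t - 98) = t^2 + 5*t - 14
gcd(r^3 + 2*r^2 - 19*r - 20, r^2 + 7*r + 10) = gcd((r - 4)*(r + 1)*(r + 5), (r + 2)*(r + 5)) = r + 5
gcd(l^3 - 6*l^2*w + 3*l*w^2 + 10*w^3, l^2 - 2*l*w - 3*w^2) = l + w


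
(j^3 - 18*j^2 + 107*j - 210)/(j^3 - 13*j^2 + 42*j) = (j - 5)/j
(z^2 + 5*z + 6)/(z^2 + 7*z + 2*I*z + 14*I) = (z^2 + 5*z + 6)/(z^2 + z*(7 + 2*I) + 14*I)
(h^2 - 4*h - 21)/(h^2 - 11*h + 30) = (h^2 - 4*h - 21)/(h^2 - 11*h + 30)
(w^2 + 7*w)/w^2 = (w + 7)/w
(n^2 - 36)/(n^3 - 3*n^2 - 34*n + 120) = (n - 6)/(n^2 - 9*n + 20)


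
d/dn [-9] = 0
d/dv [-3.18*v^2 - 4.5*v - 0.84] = -6.36*v - 4.5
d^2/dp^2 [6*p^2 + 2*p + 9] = 12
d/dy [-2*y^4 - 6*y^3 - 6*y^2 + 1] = 2*y*(-4*y^2 - 9*y - 6)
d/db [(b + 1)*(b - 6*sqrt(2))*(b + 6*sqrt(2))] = 3*b^2 + 2*b - 72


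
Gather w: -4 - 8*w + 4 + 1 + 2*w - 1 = -6*w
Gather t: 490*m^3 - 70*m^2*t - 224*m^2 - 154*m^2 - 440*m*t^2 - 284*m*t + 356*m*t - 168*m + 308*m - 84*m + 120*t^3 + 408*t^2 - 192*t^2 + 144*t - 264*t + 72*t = 490*m^3 - 378*m^2 + 56*m + 120*t^3 + t^2*(216 - 440*m) + t*(-70*m^2 + 72*m - 48)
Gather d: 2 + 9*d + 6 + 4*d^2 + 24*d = 4*d^2 + 33*d + 8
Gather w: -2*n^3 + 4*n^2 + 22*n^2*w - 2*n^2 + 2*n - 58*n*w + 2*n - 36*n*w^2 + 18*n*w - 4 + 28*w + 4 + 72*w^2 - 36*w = -2*n^3 + 2*n^2 + 4*n + w^2*(72 - 36*n) + w*(22*n^2 - 40*n - 8)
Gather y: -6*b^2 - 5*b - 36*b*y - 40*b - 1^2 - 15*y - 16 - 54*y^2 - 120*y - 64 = -6*b^2 - 45*b - 54*y^2 + y*(-36*b - 135) - 81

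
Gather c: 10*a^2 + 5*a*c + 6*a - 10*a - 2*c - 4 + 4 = 10*a^2 - 4*a + c*(5*a - 2)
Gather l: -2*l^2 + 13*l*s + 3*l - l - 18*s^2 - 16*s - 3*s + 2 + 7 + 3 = -2*l^2 + l*(13*s + 2) - 18*s^2 - 19*s + 12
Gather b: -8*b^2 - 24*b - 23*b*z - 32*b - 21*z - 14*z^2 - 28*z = -8*b^2 + b*(-23*z - 56) - 14*z^2 - 49*z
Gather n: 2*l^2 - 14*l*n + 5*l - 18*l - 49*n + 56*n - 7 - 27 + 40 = 2*l^2 - 13*l + n*(7 - 14*l) + 6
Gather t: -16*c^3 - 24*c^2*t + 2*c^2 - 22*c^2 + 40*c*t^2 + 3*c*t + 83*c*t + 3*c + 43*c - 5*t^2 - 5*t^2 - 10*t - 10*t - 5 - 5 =-16*c^3 - 20*c^2 + 46*c + t^2*(40*c - 10) + t*(-24*c^2 + 86*c - 20) - 10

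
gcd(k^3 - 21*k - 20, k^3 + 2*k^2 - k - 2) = k + 1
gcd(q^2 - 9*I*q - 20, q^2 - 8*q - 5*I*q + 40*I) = q - 5*I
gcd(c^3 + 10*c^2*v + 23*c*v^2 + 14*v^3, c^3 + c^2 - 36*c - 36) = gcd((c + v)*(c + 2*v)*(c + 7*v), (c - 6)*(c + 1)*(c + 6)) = 1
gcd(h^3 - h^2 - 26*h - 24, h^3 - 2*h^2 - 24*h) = h^2 - 2*h - 24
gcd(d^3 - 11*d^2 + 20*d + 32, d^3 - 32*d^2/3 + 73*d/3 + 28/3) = d - 4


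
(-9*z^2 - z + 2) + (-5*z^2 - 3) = -14*z^2 - z - 1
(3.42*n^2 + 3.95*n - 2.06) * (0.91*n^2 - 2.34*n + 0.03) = 3.1122*n^4 - 4.4083*n^3 - 11.015*n^2 + 4.9389*n - 0.0618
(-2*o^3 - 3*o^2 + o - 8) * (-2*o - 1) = 4*o^4 + 8*o^3 + o^2 + 15*o + 8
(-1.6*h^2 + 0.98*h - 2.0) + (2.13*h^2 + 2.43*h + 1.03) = 0.53*h^2 + 3.41*h - 0.97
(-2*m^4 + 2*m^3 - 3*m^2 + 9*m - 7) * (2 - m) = 2*m^5 - 6*m^4 + 7*m^3 - 15*m^2 + 25*m - 14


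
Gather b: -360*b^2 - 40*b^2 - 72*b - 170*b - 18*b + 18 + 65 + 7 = -400*b^2 - 260*b + 90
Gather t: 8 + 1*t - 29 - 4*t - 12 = -3*t - 33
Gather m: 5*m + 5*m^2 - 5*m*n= 5*m^2 + m*(5 - 5*n)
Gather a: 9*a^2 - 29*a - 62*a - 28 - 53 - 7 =9*a^2 - 91*a - 88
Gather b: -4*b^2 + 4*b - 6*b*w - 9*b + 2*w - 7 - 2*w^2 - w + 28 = -4*b^2 + b*(-6*w - 5) - 2*w^2 + w + 21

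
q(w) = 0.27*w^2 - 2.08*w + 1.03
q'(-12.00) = -8.56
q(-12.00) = 64.87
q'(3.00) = -0.46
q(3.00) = -2.78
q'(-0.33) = -2.26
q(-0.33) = 1.75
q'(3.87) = 0.01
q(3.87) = -2.98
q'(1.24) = -1.41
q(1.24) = -1.13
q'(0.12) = -2.02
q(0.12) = 0.78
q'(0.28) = -1.93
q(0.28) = 0.47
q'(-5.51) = -5.06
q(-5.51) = 20.69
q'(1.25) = -1.40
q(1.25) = -1.15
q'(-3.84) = -4.15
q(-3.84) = 13.00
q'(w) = 0.54*w - 2.08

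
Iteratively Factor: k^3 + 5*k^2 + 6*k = (k + 3)*(k^2 + 2*k) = k*(k + 3)*(k + 2)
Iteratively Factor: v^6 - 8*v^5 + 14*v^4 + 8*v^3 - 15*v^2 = (v - 5)*(v^5 - 3*v^4 - v^3 + 3*v^2) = v*(v - 5)*(v^4 - 3*v^3 - v^2 + 3*v) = v*(v - 5)*(v - 1)*(v^3 - 2*v^2 - 3*v) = v^2*(v - 5)*(v - 1)*(v^2 - 2*v - 3) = v^2*(v - 5)*(v - 1)*(v + 1)*(v - 3)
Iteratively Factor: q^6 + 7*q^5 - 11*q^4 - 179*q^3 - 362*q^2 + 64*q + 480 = (q + 4)*(q^5 + 3*q^4 - 23*q^3 - 87*q^2 - 14*q + 120) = (q - 5)*(q + 4)*(q^4 + 8*q^3 + 17*q^2 - 2*q - 24) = (q - 5)*(q + 4)^2*(q^3 + 4*q^2 + q - 6) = (q - 5)*(q + 2)*(q + 4)^2*(q^2 + 2*q - 3) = (q - 5)*(q - 1)*(q + 2)*(q + 4)^2*(q + 3)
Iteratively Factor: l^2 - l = (l)*(l - 1)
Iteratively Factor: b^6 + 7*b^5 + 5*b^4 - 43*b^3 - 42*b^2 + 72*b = (b + 3)*(b^5 + 4*b^4 - 7*b^3 - 22*b^2 + 24*b) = (b - 1)*(b + 3)*(b^4 + 5*b^3 - 2*b^2 - 24*b) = (b - 2)*(b - 1)*(b + 3)*(b^3 + 7*b^2 + 12*b) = b*(b - 2)*(b - 1)*(b + 3)*(b^2 + 7*b + 12) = b*(b - 2)*(b - 1)*(b + 3)^2*(b + 4)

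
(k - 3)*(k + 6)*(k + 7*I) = k^3 + 3*k^2 + 7*I*k^2 - 18*k + 21*I*k - 126*I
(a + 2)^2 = a^2 + 4*a + 4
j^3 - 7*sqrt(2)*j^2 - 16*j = j*(j - 8*sqrt(2))*(j + sqrt(2))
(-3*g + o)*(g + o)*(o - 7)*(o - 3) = -3*g^2*o^2 + 30*g^2*o - 63*g^2 - 2*g*o^3 + 20*g*o^2 - 42*g*o + o^4 - 10*o^3 + 21*o^2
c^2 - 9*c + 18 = (c - 6)*(c - 3)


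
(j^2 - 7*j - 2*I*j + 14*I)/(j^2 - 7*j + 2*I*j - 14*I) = (j - 2*I)/(j + 2*I)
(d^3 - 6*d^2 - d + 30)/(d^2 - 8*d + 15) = d + 2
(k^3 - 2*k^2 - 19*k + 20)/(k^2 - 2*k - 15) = (k^2 + 3*k - 4)/(k + 3)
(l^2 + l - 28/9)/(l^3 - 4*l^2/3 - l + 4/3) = (l + 7/3)/(l^2 - 1)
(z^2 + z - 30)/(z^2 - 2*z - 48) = (z - 5)/(z - 8)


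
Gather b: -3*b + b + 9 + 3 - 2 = 10 - 2*b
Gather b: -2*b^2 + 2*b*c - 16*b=-2*b^2 + b*(2*c - 16)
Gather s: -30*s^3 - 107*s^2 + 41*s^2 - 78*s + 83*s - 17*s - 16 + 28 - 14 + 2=-30*s^3 - 66*s^2 - 12*s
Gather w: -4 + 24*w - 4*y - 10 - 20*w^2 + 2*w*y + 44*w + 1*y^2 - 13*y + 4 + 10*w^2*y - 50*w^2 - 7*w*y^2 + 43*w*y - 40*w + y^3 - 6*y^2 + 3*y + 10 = w^2*(10*y - 70) + w*(-7*y^2 + 45*y + 28) + y^3 - 5*y^2 - 14*y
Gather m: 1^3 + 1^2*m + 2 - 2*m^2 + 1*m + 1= -2*m^2 + 2*m + 4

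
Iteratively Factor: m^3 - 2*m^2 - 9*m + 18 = (m - 3)*(m^2 + m - 6) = (m - 3)*(m + 3)*(m - 2)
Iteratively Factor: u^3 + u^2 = (u)*(u^2 + u) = u*(u + 1)*(u)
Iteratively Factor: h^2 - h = (h - 1)*(h)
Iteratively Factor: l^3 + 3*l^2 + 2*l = (l)*(l^2 + 3*l + 2) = l*(l + 1)*(l + 2)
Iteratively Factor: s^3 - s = (s)*(s^2 - 1) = s*(s - 1)*(s + 1)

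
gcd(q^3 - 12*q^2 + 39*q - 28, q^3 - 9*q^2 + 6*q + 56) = q^2 - 11*q + 28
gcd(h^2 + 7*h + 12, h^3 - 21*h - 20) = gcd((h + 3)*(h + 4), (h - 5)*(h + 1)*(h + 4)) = h + 4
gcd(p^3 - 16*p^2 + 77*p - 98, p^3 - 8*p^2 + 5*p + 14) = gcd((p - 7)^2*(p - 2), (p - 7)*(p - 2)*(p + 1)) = p^2 - 9*p + 14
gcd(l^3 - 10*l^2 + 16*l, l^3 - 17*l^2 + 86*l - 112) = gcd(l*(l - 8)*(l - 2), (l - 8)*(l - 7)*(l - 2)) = l^2 - 10*l + 16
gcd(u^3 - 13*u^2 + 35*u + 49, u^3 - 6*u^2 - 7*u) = u^2 - 6*u - 7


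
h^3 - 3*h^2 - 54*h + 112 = (h - 8)*(h - 2)*(h + 7)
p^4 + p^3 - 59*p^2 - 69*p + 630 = (p - 7)*(p - 3)*(p + 5)*(p + 6)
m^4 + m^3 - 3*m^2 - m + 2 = (m - 1)^2*(m + 1)*(m + 2)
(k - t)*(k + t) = k^2 - t^2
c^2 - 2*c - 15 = (c - 5)*(c + 3)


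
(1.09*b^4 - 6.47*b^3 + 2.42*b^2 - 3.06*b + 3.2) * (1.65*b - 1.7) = 1.7985*b^5 - 12.5285*b^4 + 14.992*b^3 - 9.163*b^2 + 10.482*b - 5.44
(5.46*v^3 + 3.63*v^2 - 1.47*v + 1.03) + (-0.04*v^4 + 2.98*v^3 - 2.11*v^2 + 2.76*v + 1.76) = -0.04*v^4 + 8.44*v^3 + 1.52*v^2 + 1.29*v + 2.79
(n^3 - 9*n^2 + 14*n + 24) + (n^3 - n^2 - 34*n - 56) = 2*n^3 - 10*n^2 - 20*n - 32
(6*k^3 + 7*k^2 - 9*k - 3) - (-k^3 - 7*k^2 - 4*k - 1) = 7*k^3 + 14*k^2 - 5*k - 2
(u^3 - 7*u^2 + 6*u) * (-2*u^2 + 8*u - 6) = -2*u^5 + 22*u^4 - 74*u^3 + 90*u^2 - 36*u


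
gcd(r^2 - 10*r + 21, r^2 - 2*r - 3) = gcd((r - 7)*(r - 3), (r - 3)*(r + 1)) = r - 3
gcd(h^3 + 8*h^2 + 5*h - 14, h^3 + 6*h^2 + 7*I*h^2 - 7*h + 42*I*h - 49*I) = h^2 + 6*h - 7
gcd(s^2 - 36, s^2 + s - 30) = s + 6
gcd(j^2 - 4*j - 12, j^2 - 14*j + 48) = j - 6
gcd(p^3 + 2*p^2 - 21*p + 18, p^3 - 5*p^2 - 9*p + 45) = p - 3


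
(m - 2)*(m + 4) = m^2 + 2*m - 8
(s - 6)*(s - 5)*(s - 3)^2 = s^4 - 17*s^3 + 105*s^2 - 279*s + 270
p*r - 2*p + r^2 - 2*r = (p + r)*(r - 2)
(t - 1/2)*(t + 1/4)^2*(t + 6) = t^4 + 6*t^3 - 3*t^2/16 - 37*t/32 - 3/16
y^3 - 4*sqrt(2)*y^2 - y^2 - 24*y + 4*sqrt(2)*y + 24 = (y - 1)*(y - 6*sqrt(2))*(y + 2*sqrt(2))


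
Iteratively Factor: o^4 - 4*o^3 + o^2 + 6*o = (o + 1)*(o^3 - 5*o^2 + 6*o) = (o - 3)*(o + 1)*(o^2 - 2*o) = (o - 3)*(o - 2)*(o + 1)*(o)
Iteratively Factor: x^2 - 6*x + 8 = (x - 2)*(x - 4)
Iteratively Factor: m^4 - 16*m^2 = (m + 4)*(m^3 - 4*m^2) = m*(m + 4)*(m^2 - 4*m) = m^2*(m + 4)*(m - 4)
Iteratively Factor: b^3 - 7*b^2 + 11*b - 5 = (b - 5)*(b^2 - 2*b + 1) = (b - 5)*(b - 1)*(b - 1)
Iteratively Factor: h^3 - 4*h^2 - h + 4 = (h + 1)*(h^2 - 5*h + 4) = (h - 4)*(h + 1)*(h - 1)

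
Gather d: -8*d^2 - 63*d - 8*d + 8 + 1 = -8*d^2 - 71*d + 9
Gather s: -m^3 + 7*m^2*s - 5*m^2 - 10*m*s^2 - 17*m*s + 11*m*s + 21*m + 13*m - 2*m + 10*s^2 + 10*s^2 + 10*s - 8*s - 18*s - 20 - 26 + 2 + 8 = -m^3 - 5*m^2 + 32*m + s^2*(20 - 10*m) + s*(7*m^2 - 6*m - 16) - 36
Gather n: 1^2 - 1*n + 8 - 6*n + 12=21 - 7*n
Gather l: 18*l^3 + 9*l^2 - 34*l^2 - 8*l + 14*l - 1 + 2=18*l^3 - 25*l^2 + 6*l + 1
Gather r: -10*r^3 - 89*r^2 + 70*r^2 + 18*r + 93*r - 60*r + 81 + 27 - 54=-10*r^3 - 19*r^2 + 51*r + 54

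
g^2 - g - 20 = (g - 5)*(g + 4)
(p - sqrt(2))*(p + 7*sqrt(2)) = p^2 + 6*sqrt(2)*p - 14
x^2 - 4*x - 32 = (x - 8)*(x + 4)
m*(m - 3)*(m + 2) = m^3 - m^2 - 6*m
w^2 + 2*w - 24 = (w - 4)*(w + 6)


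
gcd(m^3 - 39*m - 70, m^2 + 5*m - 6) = 1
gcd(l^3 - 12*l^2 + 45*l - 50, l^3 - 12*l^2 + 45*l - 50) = l^3 - 12*l^2 + 45*l - 50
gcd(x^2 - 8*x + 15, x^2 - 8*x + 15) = x^2 - 8*x + 15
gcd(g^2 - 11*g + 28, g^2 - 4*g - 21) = g - 7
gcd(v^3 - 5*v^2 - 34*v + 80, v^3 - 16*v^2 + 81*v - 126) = 1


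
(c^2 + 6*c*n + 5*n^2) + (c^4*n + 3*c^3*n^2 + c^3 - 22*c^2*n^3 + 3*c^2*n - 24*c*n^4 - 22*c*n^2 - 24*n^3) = c^4*n + 3*c^3*n^2 + c^3 - 22*c^2*n^3 + 3*c^2*n + c^2 - 24*c*n^4 - 22*c*n^2 + 6*c*n - 24*n^3 + 5*n^2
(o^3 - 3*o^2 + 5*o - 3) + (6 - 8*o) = o^3 - 3*o^2 - 3*o + 3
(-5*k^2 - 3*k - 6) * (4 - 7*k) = 35*k^3 + k^2 + 30*k - 24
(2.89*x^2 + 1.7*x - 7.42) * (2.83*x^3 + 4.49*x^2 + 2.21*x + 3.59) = 8.1787*x^5 + 17.7871*x^4 - 6.9787*x^3 - 19.1837*x^2 - 10.2952*x - 26.6378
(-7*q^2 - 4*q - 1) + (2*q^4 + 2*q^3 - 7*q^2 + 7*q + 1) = 2*q^4 + 2*q^3 - 14*q^2 + 3*q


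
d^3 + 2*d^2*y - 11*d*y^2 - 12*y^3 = (d - 3*y)*(d + y)*(d + 4*y)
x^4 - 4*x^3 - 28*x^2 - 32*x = x*(x - 8)*(x + 2)^2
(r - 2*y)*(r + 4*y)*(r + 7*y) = r^3 + 9*r^2*y + 6*r*y^2 - 56*y^3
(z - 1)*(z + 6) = z^2 + 5*z - 6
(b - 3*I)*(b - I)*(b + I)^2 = b^4 - 2*I*b^3 + 4*b^2 - 2*I*b + 3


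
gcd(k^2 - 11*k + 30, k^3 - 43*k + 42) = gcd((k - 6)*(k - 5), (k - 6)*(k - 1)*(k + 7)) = k - 6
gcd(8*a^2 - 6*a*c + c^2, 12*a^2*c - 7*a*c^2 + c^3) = 4*a - c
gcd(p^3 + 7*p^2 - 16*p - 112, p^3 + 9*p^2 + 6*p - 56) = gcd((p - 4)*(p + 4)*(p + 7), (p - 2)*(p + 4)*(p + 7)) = p^2 + 11*p + 28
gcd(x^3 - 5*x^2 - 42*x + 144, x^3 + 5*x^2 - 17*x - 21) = x - 3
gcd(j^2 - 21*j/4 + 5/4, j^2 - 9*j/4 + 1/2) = j - 1/4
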